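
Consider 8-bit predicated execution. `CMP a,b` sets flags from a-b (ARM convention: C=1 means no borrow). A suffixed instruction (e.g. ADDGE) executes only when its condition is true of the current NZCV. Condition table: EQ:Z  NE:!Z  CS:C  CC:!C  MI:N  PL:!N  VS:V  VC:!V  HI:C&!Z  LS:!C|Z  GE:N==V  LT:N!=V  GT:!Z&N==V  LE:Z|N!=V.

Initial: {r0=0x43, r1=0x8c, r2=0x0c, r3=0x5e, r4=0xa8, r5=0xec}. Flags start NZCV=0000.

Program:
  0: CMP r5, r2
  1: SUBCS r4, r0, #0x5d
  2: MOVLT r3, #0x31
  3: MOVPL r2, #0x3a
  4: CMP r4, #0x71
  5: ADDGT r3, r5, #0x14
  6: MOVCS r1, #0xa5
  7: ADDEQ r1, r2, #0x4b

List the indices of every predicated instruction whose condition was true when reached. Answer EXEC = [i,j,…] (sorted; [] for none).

EXEC = [1,2,6]

0: ✓ CMP  NZCV=1010
1: ✓ SUBCS  r4←0xe6
2: ✓ MOVLT  r3←0x31
3: · MOVPL
4: ✓ CMP  NZCV=0011
5: · ADDGT
6: ✓ MOVCS  r1←0xa5
7: · ADDEQ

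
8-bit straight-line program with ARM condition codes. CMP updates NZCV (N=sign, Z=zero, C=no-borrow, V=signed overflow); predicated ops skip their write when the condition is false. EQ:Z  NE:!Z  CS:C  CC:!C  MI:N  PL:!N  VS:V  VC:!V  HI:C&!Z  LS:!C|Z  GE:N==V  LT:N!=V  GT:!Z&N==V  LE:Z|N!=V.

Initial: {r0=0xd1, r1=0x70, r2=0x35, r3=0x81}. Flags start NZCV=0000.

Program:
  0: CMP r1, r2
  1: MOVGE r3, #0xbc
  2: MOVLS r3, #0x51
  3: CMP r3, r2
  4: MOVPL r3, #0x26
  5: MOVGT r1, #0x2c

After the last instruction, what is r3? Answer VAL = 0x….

VAL = 0xbc

[0] flags=0010 → (cmp)
[1] flags=0010 GE?T → r3=0xbc
[2] flags=0010 LS?F → skip
[3] flags=1010 → (cmp)
[4] flags=1010 PL?F → skip
[5] flags=1010 GT?F → skip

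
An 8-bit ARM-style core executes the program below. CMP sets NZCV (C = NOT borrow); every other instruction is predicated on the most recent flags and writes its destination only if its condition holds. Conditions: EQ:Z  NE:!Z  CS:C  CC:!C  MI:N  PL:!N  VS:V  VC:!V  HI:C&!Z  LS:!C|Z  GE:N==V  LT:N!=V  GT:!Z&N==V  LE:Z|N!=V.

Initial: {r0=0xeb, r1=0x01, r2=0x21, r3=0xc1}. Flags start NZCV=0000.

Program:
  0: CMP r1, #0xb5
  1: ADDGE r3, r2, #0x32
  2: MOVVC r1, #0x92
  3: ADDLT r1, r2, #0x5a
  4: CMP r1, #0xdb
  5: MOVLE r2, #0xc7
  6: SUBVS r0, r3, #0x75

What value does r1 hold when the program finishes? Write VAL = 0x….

VAL = 0x92

0: ✓ CMP  NZCV=0000
1: ✓ ADDGE  r3←0x53
2: ✓ MOVVC  r1←0x92
3: · ADDLT
4: ✓ CMP  NZCV=1000
5: ✓ MOVLE  r2←0xc7
6: · SUBVS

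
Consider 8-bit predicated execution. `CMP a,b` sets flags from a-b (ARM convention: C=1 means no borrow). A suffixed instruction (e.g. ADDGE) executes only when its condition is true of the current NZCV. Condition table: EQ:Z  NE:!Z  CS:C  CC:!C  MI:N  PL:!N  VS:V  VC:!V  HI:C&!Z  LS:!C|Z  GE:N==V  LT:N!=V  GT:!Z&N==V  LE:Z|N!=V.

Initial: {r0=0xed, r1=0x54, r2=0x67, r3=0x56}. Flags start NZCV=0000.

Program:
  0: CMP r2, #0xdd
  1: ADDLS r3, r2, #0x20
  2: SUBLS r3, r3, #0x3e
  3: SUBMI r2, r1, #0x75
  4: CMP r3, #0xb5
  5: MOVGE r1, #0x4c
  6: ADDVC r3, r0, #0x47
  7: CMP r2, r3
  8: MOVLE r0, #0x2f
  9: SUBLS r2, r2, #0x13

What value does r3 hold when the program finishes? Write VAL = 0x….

0: ✓ CMP  NZCV=1001
1: ✓ ADDLS  r3←0x87
2: ✓ SUBLS  r3←0x49
3: ✓ SUBMI  r2←0xdf
4: ✓ CMP  NZCV=1001
5: ✓ MOVGE  r1←0x4c
6: · ADDVC
7: ✓ CMP  NZCV=1010
8: ✓ MOVLE  r0←0x2f
9: · SUBLS

VAL = 0x49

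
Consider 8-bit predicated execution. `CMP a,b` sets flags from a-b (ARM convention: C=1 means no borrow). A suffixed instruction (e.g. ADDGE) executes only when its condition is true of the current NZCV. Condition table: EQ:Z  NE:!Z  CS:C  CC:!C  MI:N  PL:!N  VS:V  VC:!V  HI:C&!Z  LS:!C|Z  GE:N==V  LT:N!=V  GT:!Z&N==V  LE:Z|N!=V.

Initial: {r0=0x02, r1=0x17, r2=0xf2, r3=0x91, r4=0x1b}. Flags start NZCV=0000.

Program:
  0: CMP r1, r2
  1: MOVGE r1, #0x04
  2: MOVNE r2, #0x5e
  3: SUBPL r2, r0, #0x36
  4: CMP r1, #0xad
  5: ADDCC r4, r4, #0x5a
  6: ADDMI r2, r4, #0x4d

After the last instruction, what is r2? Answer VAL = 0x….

VAL = 0xcc

0: ✓ CMP  NZCV=0000
1: ✓ MOVGE  r1←0x04
2: ✓ MOVNE  r2←0x5e
3: ✓ SUBPL  r2←0xcc
4: ✓ CMP  NZCV=0000
5: ✓ ADDCC  r4←0x75
6: · ADDMI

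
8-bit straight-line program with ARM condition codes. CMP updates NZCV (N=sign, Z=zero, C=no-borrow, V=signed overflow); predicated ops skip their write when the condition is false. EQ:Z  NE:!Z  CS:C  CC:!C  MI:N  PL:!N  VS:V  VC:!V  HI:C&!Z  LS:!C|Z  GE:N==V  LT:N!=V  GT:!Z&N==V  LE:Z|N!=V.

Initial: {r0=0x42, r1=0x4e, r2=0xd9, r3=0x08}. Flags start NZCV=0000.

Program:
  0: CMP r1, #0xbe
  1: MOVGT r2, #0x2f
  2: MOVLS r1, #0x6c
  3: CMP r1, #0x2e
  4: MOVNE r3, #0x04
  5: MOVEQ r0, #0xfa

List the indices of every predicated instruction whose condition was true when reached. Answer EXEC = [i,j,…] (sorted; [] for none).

0: ✓ CMP  NZCV=1001
1: ✓ MOVGT  r2←0x2f
2: ✓ MOVLS  r1←0x6c
3: ✓ CMP  NZCV=0010
4: ✓ MOVNE  r3←0x04
5: · MOVEQ

EXEC = [1,2,4]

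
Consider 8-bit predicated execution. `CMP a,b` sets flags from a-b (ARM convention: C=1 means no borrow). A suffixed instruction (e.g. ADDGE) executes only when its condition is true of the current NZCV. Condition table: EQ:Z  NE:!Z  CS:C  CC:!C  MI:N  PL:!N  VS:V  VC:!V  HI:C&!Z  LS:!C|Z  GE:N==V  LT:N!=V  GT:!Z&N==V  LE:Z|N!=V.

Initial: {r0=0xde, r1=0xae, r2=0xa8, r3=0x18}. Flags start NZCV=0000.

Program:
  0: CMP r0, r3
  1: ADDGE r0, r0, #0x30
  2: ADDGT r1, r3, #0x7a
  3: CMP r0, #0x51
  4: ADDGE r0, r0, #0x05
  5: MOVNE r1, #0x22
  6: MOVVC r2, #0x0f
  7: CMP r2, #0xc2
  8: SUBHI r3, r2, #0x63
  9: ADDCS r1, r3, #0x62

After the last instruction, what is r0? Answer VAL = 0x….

0: ✓ CMP  NZCV=1010
1: · ADDGE
2: · ADDGT
3: ✓ CMP  NZCV=1010
4: · ADDGE
5: ✓ MOVNE  r1←0x22
6: ✓ MOVVC  r2←0x0f
7: ✓ CMP  NZCV=0000
8: · SUBHI
9: · ADDCS

VAL = 0xde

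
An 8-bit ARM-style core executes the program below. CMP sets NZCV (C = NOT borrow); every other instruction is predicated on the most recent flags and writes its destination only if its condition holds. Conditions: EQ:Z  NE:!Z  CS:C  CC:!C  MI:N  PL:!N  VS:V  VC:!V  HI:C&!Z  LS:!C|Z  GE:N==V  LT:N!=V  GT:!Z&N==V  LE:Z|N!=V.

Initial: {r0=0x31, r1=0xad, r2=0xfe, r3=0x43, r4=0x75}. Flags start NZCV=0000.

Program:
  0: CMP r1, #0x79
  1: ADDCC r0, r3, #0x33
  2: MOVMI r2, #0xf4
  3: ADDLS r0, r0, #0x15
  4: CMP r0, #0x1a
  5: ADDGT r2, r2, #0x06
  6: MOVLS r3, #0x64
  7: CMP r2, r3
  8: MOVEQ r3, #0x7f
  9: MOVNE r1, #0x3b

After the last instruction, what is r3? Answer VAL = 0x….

VAL = 0x43

0: ✓ CMP  NZCV=0011
1: · ADDCC
2: · MOVMI
3: · ADDLS
4: ✓ CMP  NZCV=0010
5: ✓ ADDGT  r2←0x04
6: · MOVLS
7: ✓ CMP  NZCV=1000
8: · MOVEQ
9: ✓ MOVNE  r1←0x3b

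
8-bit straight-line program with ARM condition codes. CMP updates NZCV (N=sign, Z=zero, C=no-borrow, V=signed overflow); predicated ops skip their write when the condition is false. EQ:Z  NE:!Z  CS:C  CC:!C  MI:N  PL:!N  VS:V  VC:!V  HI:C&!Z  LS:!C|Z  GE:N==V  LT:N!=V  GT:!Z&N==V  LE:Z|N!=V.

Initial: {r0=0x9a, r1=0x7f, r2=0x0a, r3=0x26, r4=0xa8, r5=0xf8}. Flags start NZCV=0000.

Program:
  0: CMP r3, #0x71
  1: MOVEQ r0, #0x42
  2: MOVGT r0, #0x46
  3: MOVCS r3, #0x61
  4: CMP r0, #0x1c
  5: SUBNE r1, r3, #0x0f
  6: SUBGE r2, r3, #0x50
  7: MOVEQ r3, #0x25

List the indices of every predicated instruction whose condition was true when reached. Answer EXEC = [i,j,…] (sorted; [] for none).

0: ✓ CMP  NZCV=1000
1: · MOVEQ
2: · MOVGT
3: · MOVCS
4: ✓ CMP  NZCV=0011
5: ✓ SUBNE  r1←0x17
6: · SUBGE
7: · MOVEQ

EXEC = [5]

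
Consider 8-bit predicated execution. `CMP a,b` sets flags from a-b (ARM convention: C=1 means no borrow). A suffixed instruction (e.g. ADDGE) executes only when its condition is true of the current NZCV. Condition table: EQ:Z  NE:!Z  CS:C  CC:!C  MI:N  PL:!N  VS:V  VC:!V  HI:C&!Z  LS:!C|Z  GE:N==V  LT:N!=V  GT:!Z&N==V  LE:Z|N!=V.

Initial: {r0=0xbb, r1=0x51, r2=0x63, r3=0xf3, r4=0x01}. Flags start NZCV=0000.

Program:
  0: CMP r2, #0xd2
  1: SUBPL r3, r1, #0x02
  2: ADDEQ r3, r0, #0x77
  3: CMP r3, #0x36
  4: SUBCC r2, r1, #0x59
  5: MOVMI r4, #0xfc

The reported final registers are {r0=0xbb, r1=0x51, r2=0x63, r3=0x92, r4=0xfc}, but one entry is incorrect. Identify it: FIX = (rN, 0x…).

[0] flags=1001 → (cmp)
[1] flags=1001 PL?F → skip
[2] flags=1001 EQ?F → skip
[3] flags=1010 → (cmp)
[4] flags=1010 CC?F → skip
[5] flags=1010 MI?T → r4=0xfc

FIX = (r3, 0xf3)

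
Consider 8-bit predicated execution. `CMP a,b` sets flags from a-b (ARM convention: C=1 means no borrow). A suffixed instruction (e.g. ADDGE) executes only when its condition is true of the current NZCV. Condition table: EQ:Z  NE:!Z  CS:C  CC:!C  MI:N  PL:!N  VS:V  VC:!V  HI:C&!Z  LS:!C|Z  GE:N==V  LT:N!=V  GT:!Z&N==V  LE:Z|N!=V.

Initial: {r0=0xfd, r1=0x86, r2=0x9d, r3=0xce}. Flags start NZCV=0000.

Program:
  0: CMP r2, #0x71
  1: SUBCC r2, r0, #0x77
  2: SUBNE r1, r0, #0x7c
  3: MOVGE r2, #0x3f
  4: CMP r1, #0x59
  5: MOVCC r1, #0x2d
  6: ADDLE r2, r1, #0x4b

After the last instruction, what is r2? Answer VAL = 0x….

0: ✓ CMP  NZCV=0011
1: · SUBCC
2: ✓ SUBNE  r1←0x81
3: · MOVGE
4: ✓ CMP  NZCV=0011
5: · MOVCC
6: ✓ ADDLE  r2←0xcc

VAL = 0xcc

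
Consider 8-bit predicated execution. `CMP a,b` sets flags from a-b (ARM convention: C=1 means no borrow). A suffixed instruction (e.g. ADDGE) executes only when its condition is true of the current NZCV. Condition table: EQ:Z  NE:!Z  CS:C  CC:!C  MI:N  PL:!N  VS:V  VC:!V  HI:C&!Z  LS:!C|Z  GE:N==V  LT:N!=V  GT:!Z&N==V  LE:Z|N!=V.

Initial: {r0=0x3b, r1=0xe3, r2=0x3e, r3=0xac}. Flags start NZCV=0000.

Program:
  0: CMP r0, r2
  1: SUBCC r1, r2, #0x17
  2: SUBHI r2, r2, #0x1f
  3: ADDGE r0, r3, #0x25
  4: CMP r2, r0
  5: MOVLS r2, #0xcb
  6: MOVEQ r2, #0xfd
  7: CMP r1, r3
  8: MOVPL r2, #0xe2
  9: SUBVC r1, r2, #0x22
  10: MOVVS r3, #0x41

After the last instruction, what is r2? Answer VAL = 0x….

VAL = 0xe2

0: ✓ CMP  NZCV=1000
1: ✓ SUBCC  r1←0x27
2: · SUBHI
3: · ADDGE
4: ✓ CMP  NZCV=0010
5: · MOVLS
6: · MOVEQ
7: ✓ CMP  NZCV=0000
8: ✓ MOVPL  r2←0xe2
9: ✓ SUBVC  r1←0xc0
10: · MOVVS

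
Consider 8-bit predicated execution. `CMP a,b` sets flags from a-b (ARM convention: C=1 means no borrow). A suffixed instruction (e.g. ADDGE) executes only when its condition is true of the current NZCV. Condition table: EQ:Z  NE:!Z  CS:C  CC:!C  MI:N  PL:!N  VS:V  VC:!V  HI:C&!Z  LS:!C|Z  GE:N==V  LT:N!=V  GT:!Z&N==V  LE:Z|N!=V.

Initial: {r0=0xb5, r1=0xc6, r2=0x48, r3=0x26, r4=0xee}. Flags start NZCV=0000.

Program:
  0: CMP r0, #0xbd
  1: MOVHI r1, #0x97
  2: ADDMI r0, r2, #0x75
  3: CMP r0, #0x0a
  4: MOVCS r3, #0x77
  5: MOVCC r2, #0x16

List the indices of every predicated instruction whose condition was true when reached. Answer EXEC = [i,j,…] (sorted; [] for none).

EXEC = [2,4]

0: ✓ CMP  NZCV=1000
1: · MOVHI
2: ✓ ADDMI  r0←0xbd
3: ✓ CMP  NZCV=1010
4: ✓ MOVCS  r3←0x77
5: · MOVCC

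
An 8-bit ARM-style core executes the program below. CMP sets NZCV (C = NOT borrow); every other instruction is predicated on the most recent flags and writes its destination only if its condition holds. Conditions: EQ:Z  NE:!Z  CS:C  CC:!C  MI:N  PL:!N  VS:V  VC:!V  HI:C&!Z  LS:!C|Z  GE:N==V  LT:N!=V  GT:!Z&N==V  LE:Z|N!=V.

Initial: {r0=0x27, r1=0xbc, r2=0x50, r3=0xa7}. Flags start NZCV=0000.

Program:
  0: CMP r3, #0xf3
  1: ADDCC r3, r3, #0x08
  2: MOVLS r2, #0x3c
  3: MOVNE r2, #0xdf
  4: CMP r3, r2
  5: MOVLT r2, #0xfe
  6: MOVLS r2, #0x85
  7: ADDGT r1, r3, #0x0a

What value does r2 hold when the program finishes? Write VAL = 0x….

VAL = 0x85

[0] flags=1000 → (cmp)
[1] flags=1000 CC?T → r3=0xaf
[2] flags=1000 LS?T → r2=0x3c
[3] flags=1000 NE?T → r2=0xdf
[4] flags=1000 → (cmp)
[5] flags=1000 LT?T → r2=0xfe
[6] flags=1000 LS?T → r2=0x85
[7] flags=1000 GT?F → skip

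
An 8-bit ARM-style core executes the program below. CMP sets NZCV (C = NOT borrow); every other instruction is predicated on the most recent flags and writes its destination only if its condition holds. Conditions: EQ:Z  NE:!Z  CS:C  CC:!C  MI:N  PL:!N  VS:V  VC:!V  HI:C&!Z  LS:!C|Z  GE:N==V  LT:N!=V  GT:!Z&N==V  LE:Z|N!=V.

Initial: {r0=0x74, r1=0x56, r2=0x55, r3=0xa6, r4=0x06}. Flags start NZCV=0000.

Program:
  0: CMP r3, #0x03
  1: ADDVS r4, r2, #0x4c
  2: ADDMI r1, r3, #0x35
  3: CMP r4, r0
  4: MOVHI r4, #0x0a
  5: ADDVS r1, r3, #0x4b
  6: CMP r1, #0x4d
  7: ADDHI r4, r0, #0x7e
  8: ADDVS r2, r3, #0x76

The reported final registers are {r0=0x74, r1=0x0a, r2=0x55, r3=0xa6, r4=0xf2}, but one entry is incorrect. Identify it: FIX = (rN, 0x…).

FIX = (r1, 0xdb)

[0] flags=1010 → (cmp)
[1] flags=1010 VS?F → skip
[2] flags=1010 MI?T → r1=0xdb
[3] flags=1000 → (cmp)
[4] flags=1000 HI?F → skip
[5] flags=1000 VS?F → skip
[6] flags=1010 → (cmp)
[7] flags=1010 HI?T → r4=0xf2
[8] flags=1010 VS?F → skip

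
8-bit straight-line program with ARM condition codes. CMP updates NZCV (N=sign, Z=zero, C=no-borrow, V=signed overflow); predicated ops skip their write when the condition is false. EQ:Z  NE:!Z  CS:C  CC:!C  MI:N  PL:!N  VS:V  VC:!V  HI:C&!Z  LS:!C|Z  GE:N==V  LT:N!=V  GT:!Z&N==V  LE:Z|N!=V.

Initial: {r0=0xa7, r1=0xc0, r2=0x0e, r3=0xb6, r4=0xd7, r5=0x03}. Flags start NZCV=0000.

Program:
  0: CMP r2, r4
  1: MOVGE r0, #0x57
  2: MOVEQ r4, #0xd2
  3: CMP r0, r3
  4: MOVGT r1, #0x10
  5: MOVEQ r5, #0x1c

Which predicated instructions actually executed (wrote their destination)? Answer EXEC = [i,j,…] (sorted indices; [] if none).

EXEC = [1,4]

0: ✓ CMP  NZCV=0000
1: ✓ MOVGE  r0←0x57
2: · MOVEQ
3: ✓ CMP  NZCV=1001
4: ✓ MOVGT  r1←0x10
5: · MOVEQ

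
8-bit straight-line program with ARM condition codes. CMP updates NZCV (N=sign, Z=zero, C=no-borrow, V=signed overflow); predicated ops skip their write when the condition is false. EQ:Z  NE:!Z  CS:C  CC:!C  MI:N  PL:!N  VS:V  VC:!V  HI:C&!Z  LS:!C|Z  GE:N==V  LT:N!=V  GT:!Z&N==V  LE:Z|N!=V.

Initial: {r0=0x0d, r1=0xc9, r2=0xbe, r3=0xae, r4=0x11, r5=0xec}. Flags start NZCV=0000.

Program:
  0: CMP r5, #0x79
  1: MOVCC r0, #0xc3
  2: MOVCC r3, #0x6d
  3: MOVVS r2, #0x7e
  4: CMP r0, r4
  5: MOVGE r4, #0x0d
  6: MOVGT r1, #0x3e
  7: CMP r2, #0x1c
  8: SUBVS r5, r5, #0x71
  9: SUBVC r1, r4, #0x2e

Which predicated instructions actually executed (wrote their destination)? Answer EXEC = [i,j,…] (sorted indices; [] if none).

EXEC = [3,9]

0: ✓ CMP  NZCV=0011
1: · MOVCC
2: · MOVCC
3: ✓ MOVVS  r2←0x7e
4: ✓ CMP  NZCV=1000
5: · MOVGE
6: · MOVGT
7: ✓ CMP  NZCV=0010
8: · SUBVS
9: ✓ SUBVC  r1←0xe3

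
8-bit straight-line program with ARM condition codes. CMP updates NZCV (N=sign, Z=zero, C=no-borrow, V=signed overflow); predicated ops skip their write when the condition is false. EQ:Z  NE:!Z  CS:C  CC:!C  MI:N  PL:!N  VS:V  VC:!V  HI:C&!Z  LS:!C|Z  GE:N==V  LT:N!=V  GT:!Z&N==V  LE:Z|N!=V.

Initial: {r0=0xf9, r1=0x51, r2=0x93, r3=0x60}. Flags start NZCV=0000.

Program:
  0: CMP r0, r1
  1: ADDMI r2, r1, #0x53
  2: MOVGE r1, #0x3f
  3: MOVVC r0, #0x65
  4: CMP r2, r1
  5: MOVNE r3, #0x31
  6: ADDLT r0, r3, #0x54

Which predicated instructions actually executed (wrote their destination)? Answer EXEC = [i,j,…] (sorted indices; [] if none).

EXEC = [1,3,5,6]

[0] flags=1010 → (cmp)
[1] flags=1010 MI?T → r2=0xa4
[2] flags=1010 GE?F → skip
[3] flags=1010 VC?T → r0=0x65
[4] flags=0011 → (cmp)
[5] flags=0011 NE?T → r3=0x31
[6] flags=0011 LT?T → r0=0x85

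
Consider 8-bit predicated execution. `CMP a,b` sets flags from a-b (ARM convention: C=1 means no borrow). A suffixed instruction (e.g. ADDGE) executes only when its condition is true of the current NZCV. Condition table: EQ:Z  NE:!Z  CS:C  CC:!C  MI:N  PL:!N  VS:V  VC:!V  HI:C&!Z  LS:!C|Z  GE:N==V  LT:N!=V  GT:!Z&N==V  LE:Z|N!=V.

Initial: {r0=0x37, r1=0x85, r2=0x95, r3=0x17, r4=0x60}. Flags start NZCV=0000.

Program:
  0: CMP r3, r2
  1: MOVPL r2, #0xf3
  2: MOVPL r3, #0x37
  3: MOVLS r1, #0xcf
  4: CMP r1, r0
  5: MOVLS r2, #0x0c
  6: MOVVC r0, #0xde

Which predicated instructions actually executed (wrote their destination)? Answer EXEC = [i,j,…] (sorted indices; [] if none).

0: ✓ CMP  NZCV=1001
1: · MOVPL
2: · MOVPL
3: ✓ MOVLS  r1←0xcf
4: ✓ CMP  NZCV=1010
5: · MOVLS
6: ✓ MOVVC  r0←0xde

EXEC = [3,6]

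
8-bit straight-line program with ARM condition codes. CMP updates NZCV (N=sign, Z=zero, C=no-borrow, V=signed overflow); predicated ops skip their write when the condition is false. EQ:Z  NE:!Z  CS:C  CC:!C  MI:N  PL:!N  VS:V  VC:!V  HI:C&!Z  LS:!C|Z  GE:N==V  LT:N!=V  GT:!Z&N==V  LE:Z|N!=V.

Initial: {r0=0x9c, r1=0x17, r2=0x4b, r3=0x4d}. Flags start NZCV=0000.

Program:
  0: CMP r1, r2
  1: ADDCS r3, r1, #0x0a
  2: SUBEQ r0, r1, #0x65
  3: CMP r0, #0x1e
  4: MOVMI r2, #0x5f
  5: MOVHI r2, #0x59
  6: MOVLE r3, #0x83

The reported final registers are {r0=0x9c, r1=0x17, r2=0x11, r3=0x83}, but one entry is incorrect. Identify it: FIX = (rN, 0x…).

FIX = (r2, 0x59)

[0] flags=1000 → (cmp)
[1] flags=1000 CS?F → skip
[2] flags=1000 EQ?F → skip
[3] flags=0011 → (cmp)
[4] flags=0011 MI?F → skip
[5] flags=0011 HI?T → r2=0x59
[6] flags=0011 LE?T → r3=0x83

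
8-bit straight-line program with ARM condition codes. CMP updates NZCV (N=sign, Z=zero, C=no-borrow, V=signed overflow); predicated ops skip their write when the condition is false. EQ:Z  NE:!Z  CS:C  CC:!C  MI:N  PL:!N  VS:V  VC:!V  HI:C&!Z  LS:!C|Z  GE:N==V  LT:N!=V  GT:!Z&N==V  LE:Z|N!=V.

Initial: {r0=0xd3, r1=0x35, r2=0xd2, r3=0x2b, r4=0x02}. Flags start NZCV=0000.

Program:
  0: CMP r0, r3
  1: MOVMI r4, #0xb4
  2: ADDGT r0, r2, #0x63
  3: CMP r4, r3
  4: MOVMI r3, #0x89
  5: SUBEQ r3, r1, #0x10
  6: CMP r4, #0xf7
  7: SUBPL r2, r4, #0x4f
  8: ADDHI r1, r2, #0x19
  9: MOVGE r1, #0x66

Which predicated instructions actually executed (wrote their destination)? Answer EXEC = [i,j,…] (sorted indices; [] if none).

EXEC = [1,4]

[0] flags=1010 → (cmp)
[1] flags=1010 MI?T → r4=0xb4
[2] flags=1010 GT?F → skip
[3] flags=1010 → (cmp)
[4] flags=1010 MI?T → r3=0x89
[5] flags=1010 EQ?F → skip
[6] flags=1000 → (cmp)
[7] flags=1000 PL?F → skip
[8] flags=1000 HI?F → skip
[9] flags=1000 GE?F → skip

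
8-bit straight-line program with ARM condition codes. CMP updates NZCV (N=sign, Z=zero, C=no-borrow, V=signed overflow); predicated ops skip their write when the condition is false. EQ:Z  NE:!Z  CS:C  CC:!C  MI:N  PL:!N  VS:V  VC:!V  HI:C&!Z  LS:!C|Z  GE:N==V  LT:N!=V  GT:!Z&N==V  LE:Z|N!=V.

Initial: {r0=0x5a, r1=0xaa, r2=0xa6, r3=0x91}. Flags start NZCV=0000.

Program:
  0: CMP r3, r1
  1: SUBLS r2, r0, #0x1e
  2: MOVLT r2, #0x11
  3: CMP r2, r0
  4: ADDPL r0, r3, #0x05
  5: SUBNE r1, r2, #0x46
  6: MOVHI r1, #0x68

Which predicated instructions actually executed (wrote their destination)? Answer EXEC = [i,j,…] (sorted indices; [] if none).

EXEC = [1,2,5]

0: ✓ CMP  NZCV=1000
1: ✓ SUBLS  r2←0x3c
2: ✓ MOVLT  r2←0x11
3: ✓ CMP  NZCV=1000
4: · ADDPL
5: ✓ SUBNE  r1←0xcb
6: · MOVHI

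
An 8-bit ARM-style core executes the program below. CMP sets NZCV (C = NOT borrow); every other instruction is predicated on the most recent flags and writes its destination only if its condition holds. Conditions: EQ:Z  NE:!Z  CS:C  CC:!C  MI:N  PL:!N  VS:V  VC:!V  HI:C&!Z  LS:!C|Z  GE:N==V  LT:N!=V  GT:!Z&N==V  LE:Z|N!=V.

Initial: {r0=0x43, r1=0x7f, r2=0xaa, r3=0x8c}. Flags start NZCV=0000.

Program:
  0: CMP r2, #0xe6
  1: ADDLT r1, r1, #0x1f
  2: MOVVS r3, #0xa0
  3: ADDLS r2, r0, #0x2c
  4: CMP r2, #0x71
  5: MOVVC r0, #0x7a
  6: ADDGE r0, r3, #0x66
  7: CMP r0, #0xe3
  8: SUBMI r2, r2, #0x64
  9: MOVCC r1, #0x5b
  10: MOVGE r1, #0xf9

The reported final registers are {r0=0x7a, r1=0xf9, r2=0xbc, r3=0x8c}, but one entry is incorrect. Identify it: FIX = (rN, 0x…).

FIX = (r2, 0x0b)

[0] flags=1000 → (cmp)
[1] flags=1000 LT?T → r1=0x9e
[2] flags=1000 VS?F → skip
[3] flags=1000 LS?T → r2=0x6f
[4] flags=1000 → (cmp)
[5] flags=1000 VC?T → r0=0x7a
[6] flags=1000 GE?F → skip
[7] flags=1001 → (cmp)
[8] flags=1001 MI?T → r2=0x0b
[9] flags=1001 CC?T → r1=0x5b
[10] flags=1001 GE?T → r1=0xf9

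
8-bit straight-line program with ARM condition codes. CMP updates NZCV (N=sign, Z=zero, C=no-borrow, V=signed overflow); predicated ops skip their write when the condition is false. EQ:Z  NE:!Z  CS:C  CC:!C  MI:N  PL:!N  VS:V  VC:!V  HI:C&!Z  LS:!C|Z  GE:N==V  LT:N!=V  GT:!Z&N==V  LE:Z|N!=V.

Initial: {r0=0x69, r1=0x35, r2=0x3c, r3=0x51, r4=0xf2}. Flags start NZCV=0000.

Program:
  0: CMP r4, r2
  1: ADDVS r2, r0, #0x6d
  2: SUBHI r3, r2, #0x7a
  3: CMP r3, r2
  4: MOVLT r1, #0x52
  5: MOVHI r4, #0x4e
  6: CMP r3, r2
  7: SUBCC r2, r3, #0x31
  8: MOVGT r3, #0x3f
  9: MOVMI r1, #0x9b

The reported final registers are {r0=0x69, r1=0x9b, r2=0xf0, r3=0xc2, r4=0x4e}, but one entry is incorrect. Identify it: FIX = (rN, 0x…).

FIX = (r2, 0x3c)

0: ✓ CMP  NZCV=1010
1: · ADDVS
2: ✓ SUBHI  r3←0xc2
3: ✓ CMP  NZCV=1010
4: ✓ MOVLT  r1←0x52
5: ✓ MOVHI  r4←0x4e
6: ✓ CMP  NZCV=1010
7: · SUBCC
8: · MOVGT
9: ✓ MOVMI  r1←0x9b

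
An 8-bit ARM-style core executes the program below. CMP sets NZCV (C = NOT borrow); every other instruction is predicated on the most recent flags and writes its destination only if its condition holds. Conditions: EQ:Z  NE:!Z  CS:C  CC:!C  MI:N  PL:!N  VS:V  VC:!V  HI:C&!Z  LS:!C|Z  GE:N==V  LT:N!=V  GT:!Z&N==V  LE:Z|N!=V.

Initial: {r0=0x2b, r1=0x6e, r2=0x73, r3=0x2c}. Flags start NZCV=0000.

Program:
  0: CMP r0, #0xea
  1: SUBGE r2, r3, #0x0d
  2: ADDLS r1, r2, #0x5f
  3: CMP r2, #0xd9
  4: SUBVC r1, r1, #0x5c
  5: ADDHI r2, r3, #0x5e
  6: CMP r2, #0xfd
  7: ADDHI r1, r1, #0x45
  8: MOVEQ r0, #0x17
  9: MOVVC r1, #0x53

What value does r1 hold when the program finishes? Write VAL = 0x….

[0] flags=0000 → (cmp)
[1] flags=0000 GE?T → r2=0x1f
[2] flags=0000 LS?T → r1=0x7e
[3] flags=0000 → (cmp)
[4] flags=0000 VC?T → r1=0x22
[5] flags=0000 HI?F → skip
[6] flags=0000 → (cmp)
[7] flags=0000 HI?F → skip
[8] flags=0000 EQ?F → skip
[9] flags=0000 VC?T → r1=0x53

VAL = 0x53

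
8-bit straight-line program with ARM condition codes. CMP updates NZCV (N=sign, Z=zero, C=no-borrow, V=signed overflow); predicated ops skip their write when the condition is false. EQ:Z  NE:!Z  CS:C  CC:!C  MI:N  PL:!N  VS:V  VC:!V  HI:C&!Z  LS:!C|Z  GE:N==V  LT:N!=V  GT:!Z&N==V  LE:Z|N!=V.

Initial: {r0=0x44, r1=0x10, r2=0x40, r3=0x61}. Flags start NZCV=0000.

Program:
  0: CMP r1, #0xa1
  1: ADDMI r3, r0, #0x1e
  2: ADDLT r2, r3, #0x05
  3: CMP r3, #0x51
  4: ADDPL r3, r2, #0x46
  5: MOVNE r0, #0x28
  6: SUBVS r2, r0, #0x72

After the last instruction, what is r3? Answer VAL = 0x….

0: ✓ CMP  NZCV=0000
1: · ADDMI
2: · ADDLT
3: ✓ CMP  NZCV=0010
4: ✓ ADDPL  r3←0x86
5: ✓ MOVNE  r0←0x28
6: · SUBVS

VAL = 0x86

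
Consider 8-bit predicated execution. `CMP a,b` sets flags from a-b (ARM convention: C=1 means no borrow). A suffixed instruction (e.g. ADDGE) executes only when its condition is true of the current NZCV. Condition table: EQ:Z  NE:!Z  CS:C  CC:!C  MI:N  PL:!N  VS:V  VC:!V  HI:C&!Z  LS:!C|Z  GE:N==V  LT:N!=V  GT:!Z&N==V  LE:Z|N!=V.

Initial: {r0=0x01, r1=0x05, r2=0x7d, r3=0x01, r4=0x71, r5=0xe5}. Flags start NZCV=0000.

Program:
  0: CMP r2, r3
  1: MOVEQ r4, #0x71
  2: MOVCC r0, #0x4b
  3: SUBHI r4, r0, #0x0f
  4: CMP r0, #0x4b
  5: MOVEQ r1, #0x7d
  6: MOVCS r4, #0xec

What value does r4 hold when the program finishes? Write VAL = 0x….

[0] flags=0010 → (cmp)
[1] flags=0010 EQ?F → skip
[2] flags=0010 CC?F → skip
[3] flags=0010 HI?T → r4=0xf2
[4] flags=1000 → (cmp)
[5] flags=1000 EQ?F → skip
[6] flags=1000 CS?F → skip

VAL = 0xf2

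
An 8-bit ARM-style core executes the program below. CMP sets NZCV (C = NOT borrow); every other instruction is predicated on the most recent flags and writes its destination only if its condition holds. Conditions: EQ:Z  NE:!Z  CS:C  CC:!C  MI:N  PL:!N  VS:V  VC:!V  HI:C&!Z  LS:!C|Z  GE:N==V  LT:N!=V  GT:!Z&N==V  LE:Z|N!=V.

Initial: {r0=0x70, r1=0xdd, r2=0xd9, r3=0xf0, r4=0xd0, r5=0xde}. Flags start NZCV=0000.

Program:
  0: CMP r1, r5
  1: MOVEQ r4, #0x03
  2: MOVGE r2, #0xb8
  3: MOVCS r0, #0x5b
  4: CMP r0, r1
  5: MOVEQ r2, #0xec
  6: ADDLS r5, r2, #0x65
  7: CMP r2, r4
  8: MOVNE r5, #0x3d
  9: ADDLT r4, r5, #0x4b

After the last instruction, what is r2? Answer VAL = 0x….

VAL = 0xd9

0: ✓ CMP  NZCV=1000
1: · MOVEQ
2: · MOVGE
3: · MOVCS
4: ✓ CMP  NZCV=1001
5: · MOVEQ
6: ✓ ADDLS  r5←0x3e
7: ✓ CMP  NZCV=0010
8: ✓ MOVNE  r5←0x3d
9: · ADDLT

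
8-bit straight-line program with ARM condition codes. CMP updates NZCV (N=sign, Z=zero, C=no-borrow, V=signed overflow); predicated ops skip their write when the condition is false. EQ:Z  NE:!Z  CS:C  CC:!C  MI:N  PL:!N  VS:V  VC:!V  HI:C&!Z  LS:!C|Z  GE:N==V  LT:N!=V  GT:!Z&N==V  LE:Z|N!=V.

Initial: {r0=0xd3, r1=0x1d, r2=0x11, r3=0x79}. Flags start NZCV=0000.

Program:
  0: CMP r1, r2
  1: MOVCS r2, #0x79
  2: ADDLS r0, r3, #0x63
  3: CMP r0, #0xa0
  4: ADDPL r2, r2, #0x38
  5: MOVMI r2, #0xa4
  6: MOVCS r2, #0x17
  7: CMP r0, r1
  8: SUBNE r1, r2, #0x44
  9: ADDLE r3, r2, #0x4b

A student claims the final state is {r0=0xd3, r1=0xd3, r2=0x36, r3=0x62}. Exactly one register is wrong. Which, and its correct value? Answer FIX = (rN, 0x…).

0: ✓ CMP  NZCV=0010
1: ✓ MOVCS  r2←0x79
2: · ADDLS
3: ✓ CMP  NZCV=0010
4: ✓ ADDPL  r2←0xb1
5: · MOVMI
6: ✓ MOVCS  r2←0x17
7: ✓ CMP  NZCV=1010
8: ✓ SUBNE  r1←0xd3
9: ✓ ADDLE  r3←0x62

FIX = (r2, 0x17)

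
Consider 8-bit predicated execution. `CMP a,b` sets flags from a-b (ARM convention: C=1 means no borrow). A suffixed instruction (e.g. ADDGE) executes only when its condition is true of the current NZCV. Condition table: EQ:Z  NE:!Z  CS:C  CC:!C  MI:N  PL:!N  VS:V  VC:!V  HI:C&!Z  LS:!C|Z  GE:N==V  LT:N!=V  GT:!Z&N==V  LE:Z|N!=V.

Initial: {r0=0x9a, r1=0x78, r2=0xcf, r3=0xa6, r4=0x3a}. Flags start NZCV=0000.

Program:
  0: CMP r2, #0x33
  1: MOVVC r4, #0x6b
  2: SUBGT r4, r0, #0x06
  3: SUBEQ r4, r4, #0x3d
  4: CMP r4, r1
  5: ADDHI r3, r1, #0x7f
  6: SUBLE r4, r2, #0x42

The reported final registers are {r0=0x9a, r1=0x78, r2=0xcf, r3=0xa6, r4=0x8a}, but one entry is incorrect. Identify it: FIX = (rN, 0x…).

0: ✓ CMP  NZCV=1010
1: ✓ MOVVC  r4←0x6b
2: · SUBGT
3: · SUBEQ
4: ✓ CMP  NZCV=1000
5: · ADDHI
6: ✓ SUBLE  r4←0x8d

FIX = (r4, 0x8d)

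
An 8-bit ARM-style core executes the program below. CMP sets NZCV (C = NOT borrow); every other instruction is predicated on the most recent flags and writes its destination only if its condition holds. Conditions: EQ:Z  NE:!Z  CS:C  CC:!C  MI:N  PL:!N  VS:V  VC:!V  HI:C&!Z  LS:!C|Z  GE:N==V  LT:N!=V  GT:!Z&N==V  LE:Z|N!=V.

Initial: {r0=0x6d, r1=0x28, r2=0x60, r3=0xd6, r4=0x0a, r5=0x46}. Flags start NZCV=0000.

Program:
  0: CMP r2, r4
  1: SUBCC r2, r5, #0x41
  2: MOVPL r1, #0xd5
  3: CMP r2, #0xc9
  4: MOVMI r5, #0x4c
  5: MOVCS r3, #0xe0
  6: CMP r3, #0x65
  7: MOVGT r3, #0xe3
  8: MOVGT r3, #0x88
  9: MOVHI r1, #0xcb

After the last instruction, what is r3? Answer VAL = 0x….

VAL = 0xd6

0: ✓ CMP  NZCV=0010
1: · SUBCC
2: ✓ MOVPL  r1←0xd5
3: ✓ CMP  NZCV=1001
4: ✓ MOVMI  r5←0x4c
5: · MOVCS
6: ✓ CMP  NZCV=0011
7: · MOVGT
8: · MOVGT
9: ✓ MOVHI  r1←0xcb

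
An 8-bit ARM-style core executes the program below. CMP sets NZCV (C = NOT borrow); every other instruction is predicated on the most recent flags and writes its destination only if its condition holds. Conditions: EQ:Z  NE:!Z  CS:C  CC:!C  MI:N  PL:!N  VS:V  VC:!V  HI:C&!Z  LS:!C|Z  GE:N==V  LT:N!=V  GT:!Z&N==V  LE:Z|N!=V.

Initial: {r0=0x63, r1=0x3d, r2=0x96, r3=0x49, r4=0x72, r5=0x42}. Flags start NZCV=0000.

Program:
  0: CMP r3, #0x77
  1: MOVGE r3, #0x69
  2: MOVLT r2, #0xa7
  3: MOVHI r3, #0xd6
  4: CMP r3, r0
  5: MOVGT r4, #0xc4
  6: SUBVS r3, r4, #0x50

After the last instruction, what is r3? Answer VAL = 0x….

VAL = 0x49

[0] flags=1000 → (cmp)
[1] flags=1000 GE?F → skip
[2] flags=1000 LT?T → r2=0xa7
[3] flags=1000 HI?F → skip
[4] flags=1000 → (cmp)
[5] flags=1000 GT?F → skip
[6] flags=1000 VS?F → skip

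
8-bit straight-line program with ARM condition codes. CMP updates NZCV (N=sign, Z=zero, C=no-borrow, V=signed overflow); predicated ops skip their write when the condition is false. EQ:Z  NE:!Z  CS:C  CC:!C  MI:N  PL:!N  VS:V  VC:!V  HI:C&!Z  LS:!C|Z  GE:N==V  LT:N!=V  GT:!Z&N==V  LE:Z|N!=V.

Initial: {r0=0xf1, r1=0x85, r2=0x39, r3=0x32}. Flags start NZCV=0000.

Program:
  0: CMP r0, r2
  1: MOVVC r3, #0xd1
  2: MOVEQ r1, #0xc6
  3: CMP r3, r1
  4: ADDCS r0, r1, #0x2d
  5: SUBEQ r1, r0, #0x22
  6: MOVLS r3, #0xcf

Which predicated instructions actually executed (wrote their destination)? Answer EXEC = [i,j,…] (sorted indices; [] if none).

0: ✓ CMP  NZCV=1010
1: ✓ MOVVC  r3←0xd1
2: · MOVEQ
3: ✓ CMP  NZCV=0010
4: ✓ ADDCS  r0←0xb2
5: · SUBEQ
6: · MOVLS

EXEC = [1,4]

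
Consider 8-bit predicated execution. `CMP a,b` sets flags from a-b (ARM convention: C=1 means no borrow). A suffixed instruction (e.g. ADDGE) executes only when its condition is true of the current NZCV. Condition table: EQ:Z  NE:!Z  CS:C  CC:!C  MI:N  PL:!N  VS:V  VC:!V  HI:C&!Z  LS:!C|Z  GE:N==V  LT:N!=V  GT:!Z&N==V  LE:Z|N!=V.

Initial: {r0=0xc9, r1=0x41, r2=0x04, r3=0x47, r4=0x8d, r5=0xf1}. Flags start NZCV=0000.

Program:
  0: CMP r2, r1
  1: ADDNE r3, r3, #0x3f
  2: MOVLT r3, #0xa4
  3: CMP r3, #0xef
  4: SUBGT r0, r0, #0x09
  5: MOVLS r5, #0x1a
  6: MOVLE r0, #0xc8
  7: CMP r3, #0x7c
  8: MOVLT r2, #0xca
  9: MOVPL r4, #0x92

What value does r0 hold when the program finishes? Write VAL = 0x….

0: ✓ CMP  NZCV=1000
1: ✓ ADDNE  r3←0x86
2: ✓ MOVLT  r3←0xa4
3: ✓ CMP  NZCV=1000
4: · SUBGT
5: ✓ MOVLS  r5←0x1a
6: ✓ MOVLE  r0←0xc8
7: ✓ CMP  NZCV=0011
8: ✓ MOVLT  r2←0xca
9: ✓ MOVPL  r4←0x92

VAL = 0xc8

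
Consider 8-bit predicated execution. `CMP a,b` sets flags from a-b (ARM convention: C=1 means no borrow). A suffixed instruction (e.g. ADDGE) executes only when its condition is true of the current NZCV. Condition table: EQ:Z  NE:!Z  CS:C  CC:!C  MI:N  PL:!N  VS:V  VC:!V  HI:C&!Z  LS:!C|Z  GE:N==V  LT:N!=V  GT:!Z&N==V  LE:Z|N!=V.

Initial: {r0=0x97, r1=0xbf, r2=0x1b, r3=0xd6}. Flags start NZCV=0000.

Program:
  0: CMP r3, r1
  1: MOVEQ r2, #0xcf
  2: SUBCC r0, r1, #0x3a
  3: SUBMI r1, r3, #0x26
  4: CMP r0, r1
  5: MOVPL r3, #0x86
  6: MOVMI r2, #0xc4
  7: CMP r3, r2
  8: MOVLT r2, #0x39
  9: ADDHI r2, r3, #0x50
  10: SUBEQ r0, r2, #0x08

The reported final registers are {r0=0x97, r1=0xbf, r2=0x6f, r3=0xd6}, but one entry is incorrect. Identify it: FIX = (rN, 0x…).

FIX = (r2, 0x26)

[0] flags=0010 → (cmp)
[1] flags=0010 EQ?F → skip
[2] flags=0010 CC?F → skip
[3] flags=0010 MI?F → skip
[4] flags=1000 → (cmp)
[5] flags=1000 PL?F → skip
[6] flags=1000 MI?T → r2=0xc4
[7] flags=0010 → (cmp)
[8] flags=0010 LT?F → skip
[9] flags=0010 HI?T → r2=0x26
[10] flags=0010 EQ?F → skip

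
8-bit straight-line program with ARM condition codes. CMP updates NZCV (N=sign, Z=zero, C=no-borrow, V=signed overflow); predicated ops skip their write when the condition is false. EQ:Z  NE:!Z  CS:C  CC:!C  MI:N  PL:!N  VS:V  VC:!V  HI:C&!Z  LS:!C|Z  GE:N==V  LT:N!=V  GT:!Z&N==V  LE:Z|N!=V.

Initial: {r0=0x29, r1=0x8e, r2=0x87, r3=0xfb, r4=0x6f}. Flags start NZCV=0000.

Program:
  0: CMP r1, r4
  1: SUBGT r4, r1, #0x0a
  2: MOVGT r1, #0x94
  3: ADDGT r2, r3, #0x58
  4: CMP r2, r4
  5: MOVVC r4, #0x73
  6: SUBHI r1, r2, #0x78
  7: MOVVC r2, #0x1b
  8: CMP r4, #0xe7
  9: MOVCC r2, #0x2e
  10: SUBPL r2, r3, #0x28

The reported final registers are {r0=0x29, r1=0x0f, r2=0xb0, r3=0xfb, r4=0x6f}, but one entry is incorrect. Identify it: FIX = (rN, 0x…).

FIX = (r2, 0x2e)

[0] flags=0011 → (cmp)
[1] flags=0011 GT?F → skip
[2] flags=0011 GT?F → skip
[3] flags=0011 GT?F → skip
[4] flags=0011 → (cmp)
[5] flags=0011 VC?F → skip
[6] flags=0011 HI?T → r1=0x0f
[7] flags=0011 VC?F → skip
[8] flags=1001 → (cmp)
[9] flags=1001 CC?T → r2=0x2e
[10] flags=1001 PL?F → skip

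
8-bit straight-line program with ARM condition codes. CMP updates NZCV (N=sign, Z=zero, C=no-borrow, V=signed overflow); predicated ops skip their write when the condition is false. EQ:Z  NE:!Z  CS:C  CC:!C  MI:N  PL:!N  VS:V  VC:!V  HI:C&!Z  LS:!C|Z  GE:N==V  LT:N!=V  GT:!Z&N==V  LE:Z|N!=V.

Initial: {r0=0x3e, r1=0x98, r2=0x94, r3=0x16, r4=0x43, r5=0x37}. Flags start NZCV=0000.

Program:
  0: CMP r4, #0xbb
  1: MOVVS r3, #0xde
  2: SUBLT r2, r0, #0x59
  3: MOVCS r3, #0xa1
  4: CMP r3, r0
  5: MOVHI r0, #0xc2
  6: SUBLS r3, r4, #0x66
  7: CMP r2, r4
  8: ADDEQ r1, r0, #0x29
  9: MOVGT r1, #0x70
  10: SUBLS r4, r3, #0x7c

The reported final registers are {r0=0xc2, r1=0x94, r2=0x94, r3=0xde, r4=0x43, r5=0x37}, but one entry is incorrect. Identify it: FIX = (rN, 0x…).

[0] flags=1001 → (cmp)
[1] flags=1001 VS?T → r3=0xde
[2] flags=1001 LT?F → skip
[3] flags=1001 CS?F → skip
[4] flags=1010 → (cmp)
[5] flags=1010 HI?T → r0=0xc2
[6] flags=1010 LS?F → skip
[7] flags=0011 → (cmp)
[8] flags=0011 EQ?F → skip
[9] flags=0011 GT?F → skip
[10] flags=0011 LS?F → skip

FIX = (r1, 0x98)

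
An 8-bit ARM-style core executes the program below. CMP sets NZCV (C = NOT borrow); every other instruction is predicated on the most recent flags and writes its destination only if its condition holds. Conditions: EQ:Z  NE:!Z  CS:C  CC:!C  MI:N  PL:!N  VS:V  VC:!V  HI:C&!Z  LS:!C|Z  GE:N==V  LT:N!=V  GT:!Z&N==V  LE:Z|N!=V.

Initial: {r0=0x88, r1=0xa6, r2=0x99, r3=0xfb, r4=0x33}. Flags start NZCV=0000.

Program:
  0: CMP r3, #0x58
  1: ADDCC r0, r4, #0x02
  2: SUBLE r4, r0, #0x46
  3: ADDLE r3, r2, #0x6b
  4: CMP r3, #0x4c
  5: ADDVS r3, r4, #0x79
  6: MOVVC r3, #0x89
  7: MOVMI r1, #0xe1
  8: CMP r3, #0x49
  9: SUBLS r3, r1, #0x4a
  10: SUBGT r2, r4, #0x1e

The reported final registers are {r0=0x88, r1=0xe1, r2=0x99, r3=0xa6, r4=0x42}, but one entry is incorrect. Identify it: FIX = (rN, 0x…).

0: ✓ CMP  NZCV=1010
1: · ADDCC
2: ✓ SUBLE  r4←0x42
3: ✓ ADDLE  r3←0x04
4: ✓ CMP  NZCV=1000
5: · ADDVS
6: ✓ MOVVC  r3←0x89
7: ✓ MOVMI  r1←0xe1
8: ✓ CMP  NZCV=0011
9: · SUBLS
10: · SUBGT

FIX = (r3, 0x89)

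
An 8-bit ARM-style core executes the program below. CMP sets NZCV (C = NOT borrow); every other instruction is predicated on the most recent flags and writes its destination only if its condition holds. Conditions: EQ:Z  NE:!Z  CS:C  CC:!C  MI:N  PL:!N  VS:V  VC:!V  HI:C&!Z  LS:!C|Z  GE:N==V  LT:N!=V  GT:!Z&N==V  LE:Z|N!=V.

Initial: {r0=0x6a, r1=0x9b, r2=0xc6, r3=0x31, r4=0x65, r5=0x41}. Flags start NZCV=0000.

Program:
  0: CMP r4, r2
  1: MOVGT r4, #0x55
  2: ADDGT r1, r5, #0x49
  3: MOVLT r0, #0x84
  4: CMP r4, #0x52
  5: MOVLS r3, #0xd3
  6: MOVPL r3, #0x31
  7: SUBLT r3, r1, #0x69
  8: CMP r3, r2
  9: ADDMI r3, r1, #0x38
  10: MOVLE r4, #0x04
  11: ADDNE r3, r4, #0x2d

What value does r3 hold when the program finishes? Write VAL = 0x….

VAL = 0x82

[0] flags=1001 → (cmp)
[1] flags=1001 GT?T → r4=0x55
[2] flags=1001 GT?T → r1=0x8a
[3] flags=1001 LT?F → skip
[4] flags=0010 → (cmp)
[5] flags=0010 LS?F → skip
[6] flags=0010 PL?T → r3=0x31
[7] flags=0010 LT?F → skip
[8] flags=0000 → (cmp)
[9] flags=0000 MI?F → skip
[10] flags=0000 LE?F → skip
[11] flags=0000 NE?T → r3=0x82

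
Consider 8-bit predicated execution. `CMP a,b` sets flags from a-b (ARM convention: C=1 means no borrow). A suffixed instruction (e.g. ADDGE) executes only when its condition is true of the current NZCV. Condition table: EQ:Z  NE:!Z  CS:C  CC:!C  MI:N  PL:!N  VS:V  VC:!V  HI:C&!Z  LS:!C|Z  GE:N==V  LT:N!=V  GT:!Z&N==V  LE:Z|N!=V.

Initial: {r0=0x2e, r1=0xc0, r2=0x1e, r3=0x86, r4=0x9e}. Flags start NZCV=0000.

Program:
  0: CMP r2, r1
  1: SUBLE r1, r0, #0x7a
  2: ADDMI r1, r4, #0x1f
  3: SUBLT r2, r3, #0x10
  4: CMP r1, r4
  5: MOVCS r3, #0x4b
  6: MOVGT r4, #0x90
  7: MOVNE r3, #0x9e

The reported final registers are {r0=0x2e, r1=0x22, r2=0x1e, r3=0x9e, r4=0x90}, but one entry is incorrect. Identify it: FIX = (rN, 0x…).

0: ✓ CMP  NZCV=0000
1: · SUBLE
2: · ADDMI
3: · SUBLT
4: ✓ CMP  NZCV=0010
5: ✓ MOVCS  r3←0x4b
6: ✓ MOVGT  r4←0x90
7: ✓ MOVNE  r3←0x9e

FIX = (r1, 0xc0)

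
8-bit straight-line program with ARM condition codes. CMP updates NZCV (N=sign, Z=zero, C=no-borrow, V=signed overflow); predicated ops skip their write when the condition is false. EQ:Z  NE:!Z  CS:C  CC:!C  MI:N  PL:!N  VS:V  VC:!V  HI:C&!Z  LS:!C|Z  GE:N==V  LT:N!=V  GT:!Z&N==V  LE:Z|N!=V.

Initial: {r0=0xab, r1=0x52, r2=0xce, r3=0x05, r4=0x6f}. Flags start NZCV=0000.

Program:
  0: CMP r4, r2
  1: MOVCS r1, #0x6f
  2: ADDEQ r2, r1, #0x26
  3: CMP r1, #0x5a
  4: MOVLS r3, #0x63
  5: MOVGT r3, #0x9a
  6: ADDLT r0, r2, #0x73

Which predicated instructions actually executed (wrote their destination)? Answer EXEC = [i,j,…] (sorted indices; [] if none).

[0] flags=1001 → (cmp)
[1] flags=1001 CS?F → skip
[2] flags=1001 EQ?F → skip
[3] flags=1000 → (cmp)
[4] flags=1000 LS?T → r3=0x63
[5] flags=1000 GT?F → skip
[6] flags=1000 LT?T → r0=0x41

EXEC = [4,6]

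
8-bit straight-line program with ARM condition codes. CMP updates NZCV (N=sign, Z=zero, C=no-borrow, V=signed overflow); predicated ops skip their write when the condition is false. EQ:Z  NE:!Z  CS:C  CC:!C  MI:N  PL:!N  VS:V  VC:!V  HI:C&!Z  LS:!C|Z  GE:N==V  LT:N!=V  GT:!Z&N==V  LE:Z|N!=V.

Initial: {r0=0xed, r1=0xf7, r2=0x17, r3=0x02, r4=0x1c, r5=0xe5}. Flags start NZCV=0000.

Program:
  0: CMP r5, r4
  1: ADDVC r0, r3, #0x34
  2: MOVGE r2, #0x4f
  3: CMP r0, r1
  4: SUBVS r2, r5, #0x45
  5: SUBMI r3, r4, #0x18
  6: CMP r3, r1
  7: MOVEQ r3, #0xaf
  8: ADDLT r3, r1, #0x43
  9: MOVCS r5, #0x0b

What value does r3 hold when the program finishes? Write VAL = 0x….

0: ✓ CMP  NZCV=1010
1: ✓ ADDVC  r0←0x36
2: · MOVGE
3: ✓ CMP  NZCV=0000
4: · SUBVS
5: · SUBMI
6: ✓ CMP  NZCV=0000
7: · MOVEQ
8: · ADDLT
9: · MOVCS

VAL = 0x02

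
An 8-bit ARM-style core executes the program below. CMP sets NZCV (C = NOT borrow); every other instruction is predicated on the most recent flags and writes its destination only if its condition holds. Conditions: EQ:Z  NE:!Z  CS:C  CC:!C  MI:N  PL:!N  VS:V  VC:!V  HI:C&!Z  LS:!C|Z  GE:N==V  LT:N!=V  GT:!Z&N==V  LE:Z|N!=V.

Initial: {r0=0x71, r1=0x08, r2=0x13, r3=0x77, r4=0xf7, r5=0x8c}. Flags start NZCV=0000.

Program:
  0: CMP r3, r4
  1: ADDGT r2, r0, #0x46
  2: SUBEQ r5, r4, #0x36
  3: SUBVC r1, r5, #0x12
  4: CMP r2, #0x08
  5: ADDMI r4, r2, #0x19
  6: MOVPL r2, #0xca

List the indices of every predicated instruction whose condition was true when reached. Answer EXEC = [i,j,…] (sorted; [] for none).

EXEC = [1,5]

[0] flags=1001 → (cmp)
[1] flags=1001 GT?T → r2=0xb7
[2] flags=1001 EQ?F → skip
[3] flags=1001 VC?F → skip
[4] flags=1010 → (cmp)
[5] flags=1010 MI?T → r4=0xd0
[6] flags=1010 PL?F → skip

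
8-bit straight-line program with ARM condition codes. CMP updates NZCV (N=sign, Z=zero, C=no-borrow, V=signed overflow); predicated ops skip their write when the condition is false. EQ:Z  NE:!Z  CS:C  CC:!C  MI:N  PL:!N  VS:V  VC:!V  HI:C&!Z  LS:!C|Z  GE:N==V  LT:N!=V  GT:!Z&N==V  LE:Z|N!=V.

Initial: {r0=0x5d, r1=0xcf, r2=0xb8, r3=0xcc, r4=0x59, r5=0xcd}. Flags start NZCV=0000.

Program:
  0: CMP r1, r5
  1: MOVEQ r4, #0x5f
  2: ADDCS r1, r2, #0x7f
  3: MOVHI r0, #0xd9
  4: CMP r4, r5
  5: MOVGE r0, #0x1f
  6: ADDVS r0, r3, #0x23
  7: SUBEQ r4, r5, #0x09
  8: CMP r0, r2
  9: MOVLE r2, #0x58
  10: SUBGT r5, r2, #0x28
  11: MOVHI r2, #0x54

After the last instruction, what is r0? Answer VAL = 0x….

VAL = 0xef

0: ✓ CMP  NZCV=0010
1: · MOVEQ
2: ✓ ADDCS  r1←0x37
3: ✓ MOVHI  r0←0xd9
4: ✓ CMP  NZCV=1001
5: ✓ MOVGE  r0←0x1f
6: ✓ ADDVS  r0←0xef
7: · SUBEQ
8: ✓ CMP  NZCV=0010
9: · MOVLE
10: ✓ SUBGT  r5←0x90
11: ✓ MOVHI  r2←0x54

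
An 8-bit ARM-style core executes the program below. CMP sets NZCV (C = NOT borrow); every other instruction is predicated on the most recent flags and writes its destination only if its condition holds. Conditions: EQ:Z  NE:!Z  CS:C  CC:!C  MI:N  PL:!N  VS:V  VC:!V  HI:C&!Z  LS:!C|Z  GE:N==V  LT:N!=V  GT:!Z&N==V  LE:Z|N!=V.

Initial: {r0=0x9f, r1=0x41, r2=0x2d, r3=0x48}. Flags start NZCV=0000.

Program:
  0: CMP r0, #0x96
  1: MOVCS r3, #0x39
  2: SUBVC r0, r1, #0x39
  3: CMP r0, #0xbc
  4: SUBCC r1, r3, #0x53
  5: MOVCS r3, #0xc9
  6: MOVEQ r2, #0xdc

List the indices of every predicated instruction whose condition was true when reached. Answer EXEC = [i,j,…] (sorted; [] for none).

[0] flags=0010 → (cmp)
[1] flags=0010 CS?T → r3=0x39
[2] flags=0010 VC?T → r0=0x08
[3] flags=0000 → (cmp)
[4] flags=0000 CC?T → r1=0xe6
[5] flags=0000 CS?F → skip
[6] flags=0000 EQ?F → skip

EXEC = [1,2,4]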